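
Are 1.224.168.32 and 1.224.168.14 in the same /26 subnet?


Mask: 255.255.255.192
1.224.168.32 AND mask = 1.224.168.0
1.224.168.14 AND mask = 1.224.168.0
Yes, same subnet (1.224.168.0)


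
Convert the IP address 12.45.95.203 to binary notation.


12 = 00001100
45 = 00101101
95 = 01011111
203 = 11001011
Binary: 00001100.00101101.01011111.11001011


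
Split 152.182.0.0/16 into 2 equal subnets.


New prefix = 16 + 1 = 17
Each subnet has 32768 addresses
  152.182.0.0/17
  152.182.128.0/17
Subnets: 152.182.0.0/17, 152.182.128.0/17


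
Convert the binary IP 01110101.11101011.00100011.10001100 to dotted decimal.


01110101 = 117
11101011 = 235
00100011 = 35
10001100 = 140
IP: 117.235.35.140


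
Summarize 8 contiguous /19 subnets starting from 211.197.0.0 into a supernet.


Original prefix: /19
Number of subnets: 8 = 2^3
New prefix = 19 - 3 = 16
Supernet: 211.197.0.0/16


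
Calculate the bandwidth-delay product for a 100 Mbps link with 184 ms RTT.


BDP = bandwidth * RTT
= 100 Mbps * 184 ms
= 100 * 1e6 * 184 / 1000 bits
= 18400000 bits
= 2300000 bytes
= 2246.0938 KB
BDP = 18400000 bits (2300000 bytes)


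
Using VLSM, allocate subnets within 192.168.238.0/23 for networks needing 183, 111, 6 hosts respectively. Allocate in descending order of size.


183 hosts -> /24 (254 usable): 192.168.238.0/24
111 hosts -> /25 (126 usable): 192.168.239.0/25
6 hosts -> /29 (6 usable): 192.168.239.128/29
Allocation: 192.168.238.0/24 (183 hosts, 254 usable); 192.168.239.0/25 (111 hosts, 126 usable); 192.168.239.128/29 (6 hosts, 6 usable)


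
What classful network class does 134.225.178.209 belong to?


First octet: 134
Binary: 10000110
10xxxxxx -> Class B (128-191)
Class B, default mask 255.255.0.0 (/16)


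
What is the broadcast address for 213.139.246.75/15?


Network: 213.138.0.0/15
Host bits = 17
Set all host bits to 1:
Broadcast: 213.139.255.255


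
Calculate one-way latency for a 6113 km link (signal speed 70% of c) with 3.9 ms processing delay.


Speed = 0.7 * 3e5 km/s = 210000 km/s
Propagation delay = 6113 / 210000 = 0.0291 s = 29.1095 ms
Processing delay = 3.9 ms
Total one-way latency = 33.0095 ms


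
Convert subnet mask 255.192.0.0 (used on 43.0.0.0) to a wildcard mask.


Subnet mask: 255.192.0.0
Wildcard = 255.255.255.255 - subnet mask
255 - 255 = 0
255 - 192 = 63
255 - 0 = 255
255 - 0 = 255
Wildcard: 0.63.255.255


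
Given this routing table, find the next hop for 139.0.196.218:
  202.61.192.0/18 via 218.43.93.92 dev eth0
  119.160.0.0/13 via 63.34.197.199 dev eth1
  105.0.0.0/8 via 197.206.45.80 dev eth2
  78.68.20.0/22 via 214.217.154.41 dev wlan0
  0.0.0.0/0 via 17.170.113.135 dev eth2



Longest prefix match for 139.0.196.218:
  /18 202.61.192.0: no
  /13 119.160.0.0: no
  /8 105.0.0.0: no
  /22 78.68.20.0: no
  /0 0.0.0.0: MATCH
Selected: next-hop 17.170.113.135 via eth2 (matched /0)


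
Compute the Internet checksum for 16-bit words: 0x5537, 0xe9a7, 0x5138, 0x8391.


Sum all words (with carry folding):
+ 0x5537 = 0x5537
+ 0xe9a7 = 0x3edf
+ 0x5138 = 0x9017
+ 0x8391 = 0x13a9
One's complement: ~0x13a9
Checksum = 0xec56


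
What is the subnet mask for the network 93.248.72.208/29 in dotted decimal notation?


/29 means 29 network bits, 3 host bits
Binary: 11111111111111111111111111111000
Mask: 255.255.255.248


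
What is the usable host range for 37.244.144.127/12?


Network: 37.240.0.0
Broadcast: 37.255.255.255
First usable = network + 1
Last usable = broadcast - 1
Range: 37.240.0.1 to 37.255.255.254


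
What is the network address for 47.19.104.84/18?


IP:   00101111.00010011.01101000.01010100
Mask: 11111111.11111111.11000000.00000000
AND operation:
Net:  00101111.00010011.01000000.00000000
Network: 47.19.64.0/18


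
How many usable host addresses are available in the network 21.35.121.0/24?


Host bits = 32 - 24 = 8
Total addresses = 2^8 = 256
Usable = total - 2 (network and broadcast)
Usable hosts: 254


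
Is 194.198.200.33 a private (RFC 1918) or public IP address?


RFC 1918 private ranges:
  10.0.0.0/8 (10.0.0.0 - 10.255.255.255)
  172.16.0.0/12 (172.16.0.0 - 172.31.255.255)
  192.168.0.0/16 (192.168.0.0 - 192.168.255.255)
Public (not in any RFC 1918 range)


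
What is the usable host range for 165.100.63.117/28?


Network: 165.100.63.112
Broadcast: 165.100.63.127
First usable = network + 1
Last usable = broadcast - 1
Range: 165.100.63.113 to 165.100.63.126


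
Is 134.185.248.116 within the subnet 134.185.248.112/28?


Subnet network: 134.185.248.112
Test IP AND mask: 134.185.248.112
Yes, 134.185.248.116 is in 134.185.248.112/28


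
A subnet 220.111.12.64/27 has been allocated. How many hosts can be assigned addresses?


Host bits = 32 - 27 = 5
Total addresses = 2^5 = 32
Usable = total - 2 (network and broadcast)
Usable hosts: 30


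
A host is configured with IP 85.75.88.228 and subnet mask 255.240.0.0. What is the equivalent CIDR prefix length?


Binary: 11111111.11110000.00000000.00000000
Count leading 1s
Prefix: /12


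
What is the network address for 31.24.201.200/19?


IP:   00011111.00011000.11001001.11001000
Mask: 11111111.11111111.11100000.00000000
AND operation:
Net:  00011111.00011000.11000000.00000000
Network: 31.24.192.0/19


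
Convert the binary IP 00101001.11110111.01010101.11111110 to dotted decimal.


00101001 = 41
11110111 = 247
01010101 = 85
11111110 = 254
IP: 41.247.85.254


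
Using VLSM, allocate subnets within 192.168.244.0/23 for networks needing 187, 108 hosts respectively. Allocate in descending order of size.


187 hosts -> /24 (254 usable): 192.168.244.0/24
108 hosts -> /25 (126 usable): 192.168.245.0/25
Allocation: 192.168.244.0/24 (187 hosts, 254 usable); 192.168.245.0/25 (108 hosts, 126 usable)


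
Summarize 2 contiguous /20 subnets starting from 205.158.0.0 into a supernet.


Original prefix: /20
Number of subnets: 2 = 2^1
New prefix = 20 - 1 = 19
Supernet: 205.158.0.0/19


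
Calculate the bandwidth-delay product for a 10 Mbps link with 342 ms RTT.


BDP = bandwidth * RTT
= 10 Mbps * 342 ms
= 10 * 1e6 * 342 / 1000 bits
= 3420000 bits
= 427500 bytes
= 417.4805 KB
BDP = 3420000 bits (427500 bytes)


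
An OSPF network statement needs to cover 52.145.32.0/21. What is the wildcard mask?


Subnet mask: 255.255.248.0
Wildcard = 255.255.255.255 - subnet mask
255 - 255 = 0
255 - 255 = 0
255 - 248 = 7
255 - 0 = 255
Wildcard: 0.0.7.255


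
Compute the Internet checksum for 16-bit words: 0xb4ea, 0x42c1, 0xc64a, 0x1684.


Sum all words (with carry folding):
+ 0xb4ea = 0xb4ea
+ 0x42c1 = 0xf7ab
+ 0xc64a = 0xbdf6
+ 0x1684 = 0xd47a
One's complement: ~0xd47a
Checksum = 0x2b85


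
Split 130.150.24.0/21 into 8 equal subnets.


New prefix = 21 + 3 = 24
Each subnet has 256 addresses
  130.150.24.0/24
  130.150.25.0/24
  130.150.26.0/24
  130.150.27.0/24
  130.150.28.0/24
  130.150.29.0/24
  130.150.30.0/24
  130.150.31.0/24
Subnets: 130.150.24.0/24, 130.150.25.0/24, 130.150.26.0/24, 130.150.27.0/24, 130.150.28.0/24, 130.150.29.0/24, 130.150.30.0/24, 130.150.31.0/24


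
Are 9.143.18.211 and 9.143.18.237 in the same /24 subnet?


Mask: 255.255.255.0
9.143.18.211 AND mask = 9.143.18.0
9.143.18.237 AND mask = 9.143.18.0
Yes, same subnet (9.143.18.0)


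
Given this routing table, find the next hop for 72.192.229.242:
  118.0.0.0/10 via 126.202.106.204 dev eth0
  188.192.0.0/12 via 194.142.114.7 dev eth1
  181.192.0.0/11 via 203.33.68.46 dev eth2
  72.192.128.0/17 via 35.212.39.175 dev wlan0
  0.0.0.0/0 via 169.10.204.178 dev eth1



Longest prefix match for 72.192.229.242:
  /10 118.0.0.0: no
  /12 188.192.0.0: no
  /11 181.192.0.0: no
  /17 72.192.128.0: MATCH
  /0 0.0.0.0: MATCH
Selected: next-hop 35.212.39.175 via wlan0 (matched /17)


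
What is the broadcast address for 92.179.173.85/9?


Network: 92.128.0.0/9
Host bits = 23
Set all host bits to 1:
Broadcast: 92.255.255.255


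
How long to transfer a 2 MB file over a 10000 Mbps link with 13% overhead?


Effective throughput = 10000 * (1 - 13/100) = 8700 Mbps
File size in Mb = 2 * 8 = 16 Mb
Time = 16 / 8700
Time = 0.0018 seconds


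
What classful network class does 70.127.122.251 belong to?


First octet: 70
Binary: 01000110
0xxxxxxx -> Class A (1-126)
Class A, default mask 255.0.0.0 (/8)


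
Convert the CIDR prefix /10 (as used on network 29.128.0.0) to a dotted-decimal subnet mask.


/10 means 10 network bits, 22 host bits
Binary: 11111111110000000000000000000000
Mask: 255.192.0.0


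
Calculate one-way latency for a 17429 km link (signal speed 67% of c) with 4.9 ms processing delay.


Speed = 0.67 * 3e5 km/s = 201000 km/s
Propagation delay = 17429 / 201000 = 0.0867 s = 86.7114 ms
Processing delay = 4.9 ms
Total one-way latency = 91.6114 ms


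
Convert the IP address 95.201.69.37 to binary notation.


95 = 01011111
201 = 11001001
69 = 01000101
37 = 00100101
Binary: 01011111.11001001.01000101.00100101


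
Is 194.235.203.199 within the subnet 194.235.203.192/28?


Subnet network: 194.235.203.192
Test IP AND mask: 194.235.203.192
Yes, 194.235.203.199 is in 194.235.203.192/28


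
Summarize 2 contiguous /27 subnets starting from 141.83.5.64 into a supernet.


Original prefix: /27
Number of subnets: 2 = 2^1
New prefix = 27 - 1 = 26
Supernet: 141.83.5.64/26


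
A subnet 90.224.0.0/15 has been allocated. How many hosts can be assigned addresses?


Host bits = 32 - 15 = 17
Total addresses = 2^17 = 131072
Usable = total - 2 (network and broadcast)
Usable hosts: 131070


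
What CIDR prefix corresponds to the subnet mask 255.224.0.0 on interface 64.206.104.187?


Binary: 11111111.11100000.00000000.00000000
Count leading 1s
Prefix: /11


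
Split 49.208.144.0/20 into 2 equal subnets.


New prefix = 20 + 1 = 21
Each subnet has 2048 addresses
  49.208.144.0/21
  49.208.152.0/21
Subnets: 49.208.144.0/21, 49.208.152.0/21


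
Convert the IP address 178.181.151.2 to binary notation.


178 = 10110010
181 = 10110101
151 = 10010111
2 = 00000010
Binary: 10110010.10110101.10010111.00000010


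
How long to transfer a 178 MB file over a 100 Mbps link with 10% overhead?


Effective throughput = 100 * (1 - 10/100) = 90 Mbps
File size in Mb = 178 * 8 = 1424 Mb
Time = 1424 / 90
Time = 15.8222 seconds


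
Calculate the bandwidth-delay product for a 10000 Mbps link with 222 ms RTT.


BDP = bandwidth * RTT
= 10000 Mbps * 222 ms
= 10000 * 1e6 * 222 / 1000 bits
= 2220000000 bits
= 277500000 bytes
= 270996.0938 KB
BDP = 2220000000 bits (277500000 bytes)


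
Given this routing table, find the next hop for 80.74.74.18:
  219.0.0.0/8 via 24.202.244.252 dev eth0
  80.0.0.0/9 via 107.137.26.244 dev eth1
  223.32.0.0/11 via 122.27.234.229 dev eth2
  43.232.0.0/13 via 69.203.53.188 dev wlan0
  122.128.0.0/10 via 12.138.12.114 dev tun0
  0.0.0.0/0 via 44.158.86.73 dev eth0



Longest prefix match for 80.74.74.18:
  /8 219.0.0.0: no
  /9 80.0.0.0: MATCH
  /11 223.32.0.0: no
  /13 43.232.0.0: no
  /10 122.128.0.0: no
  /0 0.0.0.0: MATCH
Selected: next-hop 107.137.26.244 via eth1 (matched /9)


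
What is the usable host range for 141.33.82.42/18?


Network: 141.33.64.0
Broadcast: 141.33.127.255
First usable = network + 1
Last usable = broadcast - 1
Range: 141.33.64.1 to 141.33.127.254


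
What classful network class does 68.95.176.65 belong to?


First octet: 68
Binary: 01000100
0xxxxxxx -> Class A (1-126)
Class A, default mask 255.0.0.0 (/8)


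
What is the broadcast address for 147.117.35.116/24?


Network: 147.117.35.0/24
Host bits = 8
Set all host bits to 1:
Broadcast: 147.117.35.255


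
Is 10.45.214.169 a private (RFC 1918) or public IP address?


RFC 1918 private ranges:
  10.0.0.0/8 (10.0.0.0 - 10.255.255.255)
  172.16.0.0/12 (172.16.0.0 - 172.31.255.255)
  192.168.0.0/16 (192.168.0.0 - 192.168.255.255)
Private (in 10.0.0.0/8)


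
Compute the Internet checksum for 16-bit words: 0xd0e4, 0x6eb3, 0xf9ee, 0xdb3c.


Sum all words (with carry folding):
+ 0xd0e4 = 0xd0e4
+ 0x6eb3 = 0x3f98
+ 0xf9ee = 0x3987
+ 0xdb3c = 0x14c4
One's complement: ~0x14c4
Checksum = 0xeb3b


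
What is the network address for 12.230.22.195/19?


IP:   00001100.11100110.00010110.11000011
Mask: 11111111.11111111.11100000.00000000
AND operation:
Net:  00001100.11100110.00000000.00000000
Network: 12.230.0.0/19


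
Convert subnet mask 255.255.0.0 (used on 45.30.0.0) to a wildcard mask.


Subnet mask: 255.255.0.0
Wildcard = 255.255.255.255 - subnet mask
255 - 255 = 0
255 - 255 = 0
255 - 0 = 255
255 - 0 = 255
Wildcard: 0.0.255.255


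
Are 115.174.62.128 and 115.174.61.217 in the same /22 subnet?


Mask: 255.255.252.0
115.174.62.128 AND mask = 115.174.60.0
115.174.61.217 AND mask = 115.174.60.0
Yes, same subnet (115.174.60.0)


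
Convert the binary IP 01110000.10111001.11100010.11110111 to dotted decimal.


01110000 = 112
10111001 = 185
11100010 = 226
11110111 = 247
IP: 112.185.226.247


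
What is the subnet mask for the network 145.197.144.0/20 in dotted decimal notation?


/20 means 20 network bits, 12 host bits
Binary: 11111111111111111111000000000000
Mask: 255.255.240.0


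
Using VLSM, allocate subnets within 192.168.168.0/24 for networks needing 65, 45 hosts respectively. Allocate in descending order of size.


65 hosts -> /25 (126 usable): 192.168.168.0/25
45 hosts -> /26 (62 usable): 192.168.168.128/26
Allocation: 192.168.168.0/25 (65 hosts, 126 usable); 192.168.168.128/26 (45 hosts, 62 usable)


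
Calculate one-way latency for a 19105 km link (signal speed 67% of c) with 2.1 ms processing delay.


Speed = 0.67 * 3e5 km/s = 201000 km/s
Propagation delay = 19105 / 201000 = 0.095 s = 95.0498 ms
Processing delay = 2.1 ms
Total one-way latency = 97.1498 ms


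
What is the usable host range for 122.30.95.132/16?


Network: 122.30.0.0
Broadcast: 122.30.255.255
First usable = network + 1
Last usable = broadcast - 1
Range: 122.30.0.1 to 122.30.255.254


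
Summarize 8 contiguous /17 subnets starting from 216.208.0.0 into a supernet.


Original prefix: /17
Number of subnets: 8 = 2^3
New prefix = 17 - 3 = 14
Supernet: 216.208.0.0/14


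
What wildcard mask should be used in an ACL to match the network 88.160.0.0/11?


Subnet mask: 255.224.0.0
Wildcard = 255.255.255.255 - subnet mask
255 - 255 = 0
255 - 224 = 31
255 - 0 = 255
255 - 0 = 255
Wildcard: 0.31.255.255


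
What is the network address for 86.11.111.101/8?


IP:   01010110.00001011.01101111.01100101
Mask: 11111111.00000000.00000000.00000000
AND operation:
Net:  01010110.00000000.00000000.00000000
Network: 86.0.0.0/8


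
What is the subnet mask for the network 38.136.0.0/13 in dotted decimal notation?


/13 means 13 network bits, 19 host bits
Binary: 11111111111110000000000000000000
Mask: 255.248.0.0


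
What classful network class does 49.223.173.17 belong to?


First octet: 49
Binary: 00110001
0xxxxxxx -> Class A (1-126)
Class A, default mask 255.0.0.0 (/8)


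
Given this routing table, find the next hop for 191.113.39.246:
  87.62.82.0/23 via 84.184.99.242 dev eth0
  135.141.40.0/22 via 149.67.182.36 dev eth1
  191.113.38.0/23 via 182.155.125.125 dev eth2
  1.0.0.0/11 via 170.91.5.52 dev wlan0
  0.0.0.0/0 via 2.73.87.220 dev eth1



Longest prefix match for 191.113.39.246:
  /23 87.62.82.0: no
  /22 135.141.40.0: no
  /23 191.113.38.0: MATCH
  /11 1.0.0.0: no
  /0 0.0.0.0: MATCH
Selected: next-hop 182.155.125.125 via eth2 (matched /23)


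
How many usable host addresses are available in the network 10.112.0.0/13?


Host bits = 32 - 13 = 19
Total addresses = 2^19 = 524288
Usable = total - 2 (network and broadcast)
Usable hosts: 524286


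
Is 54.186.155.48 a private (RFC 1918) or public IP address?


RFC 1918 private ranges:
  10.0.0.0/8 (10.0.0.0 - 10.255.255.255)
  172.16.0.0/12 (172.16.0.0 - 172.31.255.255)
  192.168.0.0/16 (192.168.0.0 - 192.168.255.255)
Public (not in any RFC 1918 range)


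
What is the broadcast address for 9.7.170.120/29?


Network: 9.7.170.120/29
Host bits = 3
Set all host bits to 1:
Broadcast: 9.7.170.127


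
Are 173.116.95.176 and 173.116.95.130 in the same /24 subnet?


Mask: 255.255.255.0
173.116.95.176 AND mask = 173.116.95.0
173.116.95.130 AND mask = 173.116.95.0
Yes, same subnet (173.116.95.0)


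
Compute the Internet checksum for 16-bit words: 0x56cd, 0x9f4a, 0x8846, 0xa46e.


Sum all words (with carry folding):
+ 0x56cd = 0x56cd
+ 0x9f4a = 0xf617
+ 0x8846 = 0x7e5e
+ 0xa46e = 0x22cd
One's complement: ~0x22cd
Checksum = 0xdd32


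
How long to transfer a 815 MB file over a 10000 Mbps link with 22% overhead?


Effective throughput = 10000 * (1 - 22/100) = 7800 Mbps
File size in Mb = 815 * 8 = 6520 Mb
Time = 6520 / 7800
Time = 0.8359 seconds


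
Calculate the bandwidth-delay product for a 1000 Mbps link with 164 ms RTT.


BDP = bandwidth * RTT
= 1000 Mbps * 164 ms
= 1000 * 1e6 * 164 / 1000 bits
= 164000000 bits
= 20500000 bytes
= 20019.5312 KB
BDP = 164000000 bits (20500000 bytes)


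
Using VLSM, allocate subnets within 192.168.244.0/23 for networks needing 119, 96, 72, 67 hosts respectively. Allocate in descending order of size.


119 hosts -> /25 (126 usable): 192.168.244.0/25
96 hosts -> /25 (126 usable): 192.168.244.128/25
72 hosts -> /25 (126 usable): 192.168.245.0/25
67 hosts -> /25 (126 usable): 192.168.245.128/25
Allocation: 192.168.244.0/25 (119 hosts, 126 usable); 192.168.244.128/25 (96 hosts, 126 usable); 192.168.245.0/25 (72 hosts, 126 usable); 192.168.245.128/25 (67 hosts, 126 usable)


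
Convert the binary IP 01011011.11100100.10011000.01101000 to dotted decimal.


01011011 = 91
11100100 = 228
10011000 = 152
01101000 = 104
IP: 91.228.152.104


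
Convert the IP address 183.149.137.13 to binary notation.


183 = 10110111
149 = 10010101
137 = 10001001
13 = 00001101
Binary: 10110111.10010101.10001001.00001101


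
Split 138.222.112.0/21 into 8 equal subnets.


New prefix = 21 + 3 = 24
Each subnet has 256 addresses
  138.222.112.0/24
  138.222.113.0/24
  138.222.114.0/24
  138.222.115.0/24
  138.222.116.0/24
  138.222.117.0/24
  138.222.118.0/24
  138.222.119.0/24
Subnets: 138.222.112.0/24, 138.222.113.0/24, 138.222.114.0/24, 138.222.115.0/24, 138.222.116.0/24, 138.222.117.0/24, 138.222.118.0/24, 138.222.119.0/24


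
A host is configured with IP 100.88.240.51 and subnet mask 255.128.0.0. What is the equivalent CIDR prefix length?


Binary: 11111111.10000000.00000000.00000000
Count leading 1s
Prefix: /9


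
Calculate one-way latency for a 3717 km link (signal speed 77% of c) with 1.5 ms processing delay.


Speed = 0.77 * 3e5 km/s = 231000 km/s
Propagation delay = 3717 / 231000 = 0.0161 s = 16.0909 ms
Processing delay = 1.5 ms
Total one-way latency = 17.5909 ms


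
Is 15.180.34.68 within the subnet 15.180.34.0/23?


Subnet network: 15.180.34.0
Test IP AND mask: 15.180.34.0
Yes, 15.180.34.68 is in 15.180.34.0/23


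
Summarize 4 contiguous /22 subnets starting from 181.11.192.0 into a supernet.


Original prefix: /22
Number of subnets: 4 = 2^2
New prefix = 22 - 2 = 20
Supernet: 181.11.192.0/20


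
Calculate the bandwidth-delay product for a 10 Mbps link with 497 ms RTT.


BDP = bandwidth * RTT
= 10 Mbps * 497 ms
= 10 * 1e6 * 497 / 1000 bits
= 4970000 bits
= 621250 bytes
= 606.6895 KB
BDP = 4970000 bits (621250 bytes)


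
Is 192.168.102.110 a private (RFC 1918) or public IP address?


RFC 1918 private ranges:
  10.0.0.0/8 (10.0.0.0 - 10.255.255.255)
  172.16.0.0/12 (172.16.0.0 - 172.31.255.255)
  192.168.0.0/16 (192.168.0.0 - 192.168.255.255)
Private (in 192.168.0.0/16)


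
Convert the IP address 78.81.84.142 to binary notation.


78 = 01001110
81 = 01010001
84 = 01010100
142 = 10001110
Binary: 01001110.01010001.01010100.10001110


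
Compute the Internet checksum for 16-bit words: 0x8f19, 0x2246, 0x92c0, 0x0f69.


Sum all words (with carry folding):
+ 0x8f19 = 0x8f19
+ 0x2246 = 0xb15f
+ 0x92c0 = 0x4420
+ 0x0f69 = 0x5389
One's complement: ~0x5389
Checksum = 0xac76


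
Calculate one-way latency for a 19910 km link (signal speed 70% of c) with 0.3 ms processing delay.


Speed = 0.7 * 3e5 km/s = 210000 km/s
Propagation delay = 19910 / 210000 = 0.0948 s = 94.8095 ms
Processing delay = 0.3 ms
Total one-way latency = 95.1095 ms


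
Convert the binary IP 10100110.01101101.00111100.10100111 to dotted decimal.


10100110 = 166
01101101 = 109
00111100 = 60
10100111 = 167
IP: 166.109.60.167


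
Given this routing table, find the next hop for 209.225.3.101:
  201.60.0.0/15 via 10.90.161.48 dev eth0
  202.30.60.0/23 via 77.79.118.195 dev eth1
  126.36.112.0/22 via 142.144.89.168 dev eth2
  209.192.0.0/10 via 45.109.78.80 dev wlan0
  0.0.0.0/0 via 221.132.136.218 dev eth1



Longest prefix match for 209.225.3.101:
  /15 201.60.0.0: no
  /23 202.30.60.0: no
  /22 126.36.112.0: no
  /10 209.192.0.0: MATCH
  /0 0.0.0.0: MATCH
Selected: next-hop 45.109.78.80 via wlan0 (matched /10)


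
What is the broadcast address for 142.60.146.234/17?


Network: 142.60.128.0/17
Host bits = 15
Set all host bits to 1:
Broadcast: 142.60.255.255


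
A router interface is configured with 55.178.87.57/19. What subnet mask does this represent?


/19 means 19 network bits, 13 host bits
Binary: 11111111111111111110000000000000
Mask: 255.255.224.0


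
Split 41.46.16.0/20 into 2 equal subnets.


New prefix = 20 + 1 = 21
Each subnet has 2048 addresses
  41.46.16.0/21
  41.46.24.0/21
Subnets: 41.46.16.0/21, 41.46.24.0/21


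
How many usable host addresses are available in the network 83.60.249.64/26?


Host bits = 32 - 26 = 6
Total addresses = 2^6 = 64
Usable = total - 2 (network and broadcast)
Usable hosts: 62


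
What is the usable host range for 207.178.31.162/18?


Network: 207.178.0.0
Broadcast: 207.178.63.255
First usable = network + 1
Last usable = broadcast - 1
Range: 207.178.0.1 to 207.178.63.254


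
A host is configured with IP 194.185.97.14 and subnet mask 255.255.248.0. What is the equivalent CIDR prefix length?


Binary: 11111111.11111111.11111000.00000000
Count leading 1s
Prefix: /21


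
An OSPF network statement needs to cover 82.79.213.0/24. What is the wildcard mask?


Subnet mask: 255.255.255.0
Wildcard = 255.255.255.255 - subnet mask
255 - 255 = 0
255 - 255 = 0
255 - 255 = 0
255 - 0 = 255
Wildcard: 0.0.0.255


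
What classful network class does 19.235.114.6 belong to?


First octet: 19
Binary: 00010011
0xxxxxxx -> Class A (1-126)
Class A, default mask 255.0.0.0 (/8)


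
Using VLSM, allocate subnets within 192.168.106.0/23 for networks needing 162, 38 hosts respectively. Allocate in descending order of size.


162 hosts -> /24 (254 usable): 192.168.106.0/24
38 hosts -> /26 (62 usable): 192.168.107.0/26
Allocation: 192.168.106.0/24 (162 hosts, 254 usable); 192.168.107.0/26 (38 hosts, 62 usable)


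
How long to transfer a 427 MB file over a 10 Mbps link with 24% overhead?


Effective throughput = 10 * (1 - 24/100) = 7.6 Mbps
File size in Mb = 427 * 8 = 3416 Mb
Time = 3416 / 7.6
Time = 449.4737 seconds


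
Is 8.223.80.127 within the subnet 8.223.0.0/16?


Subnet network: 8.223.0.0
Test IP AND mask: 8.223.0.0
Yes, 8.223.80.127 is in 8.223.0.0/16


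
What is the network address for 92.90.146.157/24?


IP:   01011100.01011010.10010010.10011101
Mask: 11111111.11111111.11111111.00000000
AND operation:
Net:  01011100.01011010.10010010.00000000
Network: 92.90.146.0/24


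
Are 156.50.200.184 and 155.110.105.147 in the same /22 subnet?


Mask: 255.255.252.0
156.50.200.184 AND mask = 156.50.200.0
155.110.105.147 AND mask = 155.110.104.0
No, different subnets (156.50.200.0 vs 155.110.104.0)


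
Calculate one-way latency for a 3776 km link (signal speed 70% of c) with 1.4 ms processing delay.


Speed = 0.7 * 3e5 km/s = 210000 km/s
Propagation delay = 3776 / 210000 = 0.018 s = 17.981 ms
Processing delay = 1.4 ms
Total one-way latency = 19.381 ms


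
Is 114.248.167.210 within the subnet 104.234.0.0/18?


Subnet network: 104.234.0.0
Test IP AND mask: 114.248.128.0
No, 114.248.167.210 is not in 104.234.0.0/18


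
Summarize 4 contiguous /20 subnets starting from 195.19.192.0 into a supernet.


Original prefix: /20
Number of subnets: 4 = 2^2
New prefix = 20 - 2 = 18
Supernet: 195.19.192.0/18


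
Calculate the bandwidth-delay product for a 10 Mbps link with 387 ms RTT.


BDP = bandwidth * RTT
= 10 Mbps * 387 ms
= 10 * 1e6 * 387 / 1000 bits
= 3870000 bits
= 483750 bytes
= 472.4121 KB
BDP = 3870000 bits (483750 bytes)


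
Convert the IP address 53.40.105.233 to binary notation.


53 = 00110101
40 = 00101000
105 = 01101001
233 = 11101001
Binary: 00110101.00101000.01101001.11101001


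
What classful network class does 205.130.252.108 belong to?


First octet: 205
Binary: 11001101
110xxxxx -> Class C (192-223)
Class C, default mask 255.255.255.0 (/24)


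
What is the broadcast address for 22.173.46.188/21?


Network: 22.173.40.0/21
Host bits = 11
Set all host bits to 1:
Broadcast: 22.173.47.255


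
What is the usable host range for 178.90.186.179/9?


Network: 178.0.0.0
Broadcast: 178.127.255.255
First usable = network + 1
Last usable = broadcast - 1
Range: 178.0.0.1 to 178.127.255.254


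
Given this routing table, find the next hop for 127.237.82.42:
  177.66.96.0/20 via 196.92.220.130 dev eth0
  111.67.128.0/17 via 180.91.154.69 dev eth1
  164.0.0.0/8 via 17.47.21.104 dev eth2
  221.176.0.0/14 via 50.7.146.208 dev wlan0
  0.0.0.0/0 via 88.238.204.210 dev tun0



Longest prefix match for 127.237.82.42:
  /20 177.66.96.0: no
  /17 111.67.128.0: no
  /8 164.0.0.0: no
  /14 221.176.0.0: no
  /0 0.0.0.0: MATCH
Selected: next-hop 88.238.204.210 via tun0 (matched /0)


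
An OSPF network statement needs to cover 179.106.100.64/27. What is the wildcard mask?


Subnet mask: 255.255.255.224
Wildcard = 255.255.255.255 - subnet mask
255 - 255 = 0
255 - 255 = 0
255 - 255 = 0
255 - 224 = 31
Wildcard: 0.0.0.31


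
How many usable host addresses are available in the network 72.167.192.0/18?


Host bits = 32 - 18 = 14
Total addresses = 2^14 = 16384
Usable = total - 2 (network and broadcast)
Usable hosts: 16382


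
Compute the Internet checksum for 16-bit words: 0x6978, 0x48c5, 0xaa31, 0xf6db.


Sum all words (with carry folding):
+ 0x6978 = 0x6978
+ 0x48c5 = 0xb23d
+ 0xaa31 = 0x5c6f
+ 0xf6db = 0x534b
One's complement: ~0x534b
Checksum = 0xacb4


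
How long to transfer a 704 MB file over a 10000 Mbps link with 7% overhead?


Effective throughput = 10000 * (1 - 7/100) = 9300 Mbps
File size in Mb = 704 * 8 = 5632 Mb
Time = 5632 / 9300
Time = 0.6056 seconds


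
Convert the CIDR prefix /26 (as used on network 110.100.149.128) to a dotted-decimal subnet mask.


/26 means 26 network bits, 6 host bits
Binary: 11111111111111111111111111000000
Mask: 255.255.255.192


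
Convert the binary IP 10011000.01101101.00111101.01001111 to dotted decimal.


10011000 = 152
01101101 = 109
00111101 = 61
01001111 = 79
IP: 152.109.61.79


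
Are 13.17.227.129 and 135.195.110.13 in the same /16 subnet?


Mask: 255.255.0.0
13.17.227.129 AND mask = 13.17.0.0
135.195.110.13 AND mask = 135.195.0.0
No, different subnets (13.17.0.0 vs 135.195.0.0)


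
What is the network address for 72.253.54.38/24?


IP:   01001000.11111101.00110110.00100110
Mask: 11111111.11111111.11111111.00000000
AND operation:
Net:  01001000.11111101.00110110.00000000
Network: 72.253.54.0/24


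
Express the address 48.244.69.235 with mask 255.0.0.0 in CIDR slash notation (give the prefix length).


Binary: 11111111.00000000.00000000.00000000
Count leading 1s
Prefix: /8


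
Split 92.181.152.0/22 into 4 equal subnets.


New prefix = 22 + 2 = 24
Each subnet has 256 addresses
  92.181.152.0/24
  92.181.153.0/24
  92.181.154.0/24
  92.181.155.0/24
Subnets: 92.181.152.0/24, 92.181.153.0/24, 92.181.154.0/24, 92.181.155.0/24


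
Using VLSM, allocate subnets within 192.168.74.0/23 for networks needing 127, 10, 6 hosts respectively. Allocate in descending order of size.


127 hosts -> /24 (254 usable): 192.168.74.0/24
10 hosts -> /28 (14 usable): 192.168.75.0/28
6 hosts -> /29 (6 usable): 192.168.75.16/29
Allocation: 192.168.74.0/24 (127 hosts, 254 usable); 192.168.75.0/28 (10 hosts, 14 usable); 192.168.75.16/29 (6 hosts, 6 usable)


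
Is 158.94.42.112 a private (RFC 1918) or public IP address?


RFC 1918 private ranges:
  10.0.0.0/8 (10.0.0.0 - 10.255.255.255)
  172.16.0.0/12 (172.16.0.0 - 172.31.255.255)
  192.168.0.0/16 (192.168.0.0 - 192.168.255.255)
Public (not in any RFC 1918 range)


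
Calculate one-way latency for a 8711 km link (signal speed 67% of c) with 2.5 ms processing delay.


Speed = 0.67 * 3e5 km/s = 201000 km/s
Propagation delay = 8711 / 201000 = 0.0433 s = 43.3383 ms
Processing delay = 2.5 ms
Total one-way latency = 45.8383 ms


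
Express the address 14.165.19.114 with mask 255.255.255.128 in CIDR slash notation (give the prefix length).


Binary: 11111111.11111111.11111111.10000000
Count leading 1s
Prefix: /25


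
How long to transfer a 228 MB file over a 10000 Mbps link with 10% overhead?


Effective throughput = 10000 * (1 - 10/100) = 9000 Mbps
File size in Mb = 228 * 8 = 1824 Mb
Time = 1824 / 9000
Time = 0.2027 seconds


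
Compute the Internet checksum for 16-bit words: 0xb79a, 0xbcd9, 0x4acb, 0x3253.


Sum all words (with carry folding):
+ 0xb79a = 0xb79a
+ 0xbcd9 = 0x7474
+ 0x4acb = 0xbf3f
+ 0x3253 = 0xf192
One's complement: ~0xf192
Checksum = 0x0e6d


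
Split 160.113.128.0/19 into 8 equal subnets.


New prefix = 19 + 3 = 22
Each subnet has 1024 addresses
  160.113.128.0/22
  160.113.132.0/22
  160.113.136.0/22
  160.113.140.0/22
  160.113.144.0/22
  160.113.148.0/22
  160.113.152.0/22
  160.113.156.0/22
Subnets: 160.113.128.0/22, 160.113.132.0/22, 160.113.136.0/22, 160.113.140.0/22, 160.113.144.0/22, 160.113.148.0/22, 160.113.152.0/22, 160.113.156.0/22


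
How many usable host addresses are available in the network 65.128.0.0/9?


Host bits = 32 - 9 = 23
Total addresses = 2^23 = 8388608
Usable = total - 2 (network and broadcast)
Usable hosts: 8388606


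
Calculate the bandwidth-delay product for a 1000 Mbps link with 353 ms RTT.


BDP = bandwidth * RTT
= 1000 Mbps * 353 ms
= 1000 * 1e6 * 353 / 1000 bits
= 353000000 bits
= 44125000 bytes
= 43090.8203 KB
BDP = 353000000 bits (44125000 bytes)


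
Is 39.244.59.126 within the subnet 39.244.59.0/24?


Subnet network: 39.244.59.0
Test IP AND mask: 39.244.59.0
Yes, 39.244.59.126 is in 39.244.59.0/24


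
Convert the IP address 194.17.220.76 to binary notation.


194 = 11000010
17 = 00010001
220 = 11011100
76 = 01001100
Binary: 11000010.00010001.11011100.01001100


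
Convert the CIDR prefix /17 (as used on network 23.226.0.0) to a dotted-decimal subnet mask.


/17 means 17 network bits, 15 host bits
Binary: 11111111111111111000000000000000
Mask: 255.255.128.0


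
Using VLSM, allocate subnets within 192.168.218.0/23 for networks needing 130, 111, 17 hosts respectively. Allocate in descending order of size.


130 hosts -> /24 (254 usable): 192.168.218.0/24
111 hosts -> /25 (126 usable): 192.168.219.0/25
17 hosts -> /27 (30 usable): 192.168.219.128/27
Allocation: 192.168.218.0/24 (130 hosts, 254 usable); 192.168.219.0/25 (111 hosts, 126 usable); 192.168.219.128/27 (17 hosts, 30 usable)


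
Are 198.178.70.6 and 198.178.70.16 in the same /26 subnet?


Mask: 255.255.255.192
198.178.70.6 AND mask = 198.178.70.0
198.178.70.16 AND mask = 198.178.70.0
Yes, same subnet (198.178.70.0)


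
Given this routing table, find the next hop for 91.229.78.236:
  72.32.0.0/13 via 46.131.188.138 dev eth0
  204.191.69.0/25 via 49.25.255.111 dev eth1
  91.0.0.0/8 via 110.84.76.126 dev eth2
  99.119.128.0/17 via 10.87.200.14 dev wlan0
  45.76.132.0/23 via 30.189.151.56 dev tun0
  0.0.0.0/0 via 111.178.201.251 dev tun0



Longest prefix match for 91.229.78.236:
  /13 72.32.0.0: no
  /25 204.191.69.0: no
  /8 91.0.0.0: MATCH
  /17 99.119.128.0: no
  /23 45.76.132.0: no
  /0 0.0.0.0: MATCH
Selected: next-hop 110.84.76.126 via eth2 (matched /8)


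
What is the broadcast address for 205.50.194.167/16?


Network: 205.50.0.0/16
Host bits = 16
Set all host bits to 1:
Broadcast: 205.50.255.255


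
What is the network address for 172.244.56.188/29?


IP:   10101100.11110100.00111000.10111100
Mask: 11111111.11111111.11111111.11111000
AND operation:
Net:  10101100.11110100.00111000.10111000
Network: 172.244.56.184/29


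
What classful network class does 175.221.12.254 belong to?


First octet: 175
Binary: 10101111
10xxxxxx -> Class B (128-191)
Class B, default mask 255.255.0.0 (/16)


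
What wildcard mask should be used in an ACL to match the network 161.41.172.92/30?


Subnet mask: 255.255.255.252
Wildcard = 255.255.255.255 - subnet mask
255 - 255 = 0
255 - 255 = 0
255 - 255 = 0
255 - 252 = 3
Wildcard: 0.0.0.3


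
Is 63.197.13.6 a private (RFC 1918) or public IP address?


RFC 1918 private ranges:
  10.0.0.0/8 (10.0.0.0 - 10.255.255.255)
  172.16.0.0/12 (172.16.0.0 - 172.31.255.255)
  192.168.0.0/16 (192.168.0.0 - 192.168.255.255)
Public (not in any RFC 1918 range)


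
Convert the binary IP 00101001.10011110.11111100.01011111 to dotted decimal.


00101001 = 41
10011110 = 158
11111100 = 252
01011111 = 95
IP: 41.158.252.95


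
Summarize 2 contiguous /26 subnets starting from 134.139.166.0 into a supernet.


Original prefix: /26
Number of subnets: 2 = 2^1
New prefix = 26 - 1 = 25
Supernet: 134.139.166.0/25


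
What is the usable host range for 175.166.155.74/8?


Network: 175.0.0.0
Broadcast: 175.255.255.255
First usable = network + 1
Last usable = broadcast - 1
Range: 175.0.0.1 to 175.255.255.254


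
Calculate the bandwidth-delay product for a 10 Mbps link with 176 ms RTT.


BDP = bandwidth * RTT
= 10 Mbps * 176 ms
= 10 * 1e6 * 176 / 1000 bits
= 1760000 bits
= 220000 bytes
= 214.8438 KB
BDP = 1760000 bits (220000 bytes)


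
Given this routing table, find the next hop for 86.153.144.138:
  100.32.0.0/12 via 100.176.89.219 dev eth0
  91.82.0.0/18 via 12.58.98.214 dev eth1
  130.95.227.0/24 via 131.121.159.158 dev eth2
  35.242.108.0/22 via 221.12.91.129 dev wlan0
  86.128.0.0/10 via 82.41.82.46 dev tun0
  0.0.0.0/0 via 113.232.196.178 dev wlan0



Longest prefix match for 86.153.144.138:
  /12 100.32.0.0: no
  /18 91.82.0.0: no
  /24 130.95.227.0: no
  /22 35.242.108.0: no
  /10 86.128.0.0: MATCH
  /0 0.0.0.0: MATCH
Selected: next-hop 82.41.82.46 via tun0 (matched /10)


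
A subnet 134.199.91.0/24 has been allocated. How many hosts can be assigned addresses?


Host bits = 32 - 24 = 8
Total addresses = 2^8 = 256
Usable = total - 2 (network and broadcast)
Usable hosts: 254


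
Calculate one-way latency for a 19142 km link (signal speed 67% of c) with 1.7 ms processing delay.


Speed = 0.67 * 3e5 km/s = 201000 km/s
Propagation delay = 19142 / 201000 = 0.0952 s = 95.2338 ms
Processing delay = 1.7 ms
Total one-way latency = 96.9338 ms


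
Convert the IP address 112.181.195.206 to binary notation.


112 = 01110000
181 = 10110101
195 = 11000011
206 = 11001110
Binary: 01110000.10110101.11000011.11001110


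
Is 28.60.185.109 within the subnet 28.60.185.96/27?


Subnet network: 28.60.185.96
Test IP AND mask: 28.60.185.96
Yes, 28.60.185.109 is in 28.60.185.96/27


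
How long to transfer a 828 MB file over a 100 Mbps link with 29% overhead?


Effective throughput = 100 * (1 - 29/100) = 71 Mbps
File size in Mb = 828 * 8 = 6624 Mb
Time = 6624 / 71
Time = 93.2958 seconds


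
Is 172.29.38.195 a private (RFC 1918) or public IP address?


RFC 1918 private ranges:
  10.0.0.0/8 (10.0.0.0 - 10.255.255.255)
  172.16.0.0/12 (172.16.0.0 - 172.31.255.255)
  192.168.0.0/16 (192.168.0.0 - 192.168.255.255)
Private (in 172.16.0.0/12)


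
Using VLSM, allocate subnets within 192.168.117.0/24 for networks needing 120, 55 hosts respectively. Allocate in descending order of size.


120 hosts -> /25 (126 usable): 192.168.117.0/25
55 hosts -> /26 (62 usable): 192.168.117.128/26
Allocation: 192.168.117.0/25 (120 hosts, 126 usable); 192.168.117.128/26 (55 hosts, 62 usable)


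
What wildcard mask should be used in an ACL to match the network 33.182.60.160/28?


Subnet mask: 255.255.255.240
Wildcard = 255.255.255.255 - subnet mask
255 - 255 = 0
255 - 255 = 0
255 - 255 = 0
255 - 240 = 15
Wildcard: 0.0.0.15


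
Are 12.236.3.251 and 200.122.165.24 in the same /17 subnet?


Mask: 255.255.128.0
12.236.3.251 AND mask = 12.236.0.0
200.122.165.24 AND mask = 200.122.128.0
No, different subnets (12.236.0.0 vs 200.122.128.0)


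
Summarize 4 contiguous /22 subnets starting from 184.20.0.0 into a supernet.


Original prefix: /22
Number of subnets: 4 = 2^2
New prefix = 22 - 2 = 20
Supernet: 184.20.0.0/20


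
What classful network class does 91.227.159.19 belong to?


First octet: 91
Binary: 01011011
0xxxxxxx -> Class A (1-126)
Class A, default mask 255.0.0.0 (/8)


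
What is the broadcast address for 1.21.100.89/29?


Network: 1.21.100.88/29
Host bits = 3
Set all host bits to 1:
Broadcast: 1.21.100.95


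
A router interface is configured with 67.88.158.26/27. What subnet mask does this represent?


/27 means 27 network bits, 5 host bits
Binary: 11111111111111111111111111100000
Mask: 255.255.255.224


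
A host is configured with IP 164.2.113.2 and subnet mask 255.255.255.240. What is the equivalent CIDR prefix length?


Binary: 11111111.11111111.11111111.11110000
Count leading 1s
Prefix: /28


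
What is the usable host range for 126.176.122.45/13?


Network: 126.176.0.0
Broadcast: 126.183.255.255
First usable = network + 1
Last usable = broadcast - 1
Range: 126.176.0.1 to 126.183.255.254


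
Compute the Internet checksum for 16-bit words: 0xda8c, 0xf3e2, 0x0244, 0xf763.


Sum all words (with carry folding):
+ 0xda8c = 0xda8c
+ 0xf3e2 = 0xce6f
+ 0x0244 = 0xd0b3
+ 0xf763 = 0xc817
One's complement: ~0xc817
Checksum = 0x37e8


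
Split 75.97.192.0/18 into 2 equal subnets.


New prefix = 18 + 1 = 19
Each subnet has 8192 addresses
  75.97.192.0/19
  75.97.224.0/19
Subnets: 75.97.192.0/19, 75.97.224.0/19


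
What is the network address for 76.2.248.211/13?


IP:   01001100.00000010.11111000.11010011
Mask: 11111111.11111000.00000000.00000000
AND operation:
Net:  01001100.00000000.00000000.00000000
Network: 76.0.0.0/13


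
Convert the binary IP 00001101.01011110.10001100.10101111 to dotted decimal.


00001101 = 13
01011110 = 94
10001100 = 140
10101111 = 175
IP: 13.94.140.175


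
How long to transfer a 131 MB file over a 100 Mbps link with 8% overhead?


Effective throughput = 100 * (1 - 8/100) = 92 Mbps
File size in Mb = 131 * 8 = 1048 Mb
Time = 1048 / 92
Time = 11.3913 seconds


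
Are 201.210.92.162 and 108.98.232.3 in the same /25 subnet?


Mask: 255.255.255.128
201.210.92.162 AND mask = 201.210.92.128
108.98.232.3 AND mask = 108.98.232.0
No, different subnets (201.210.92.128 vs 108.98.232.0)


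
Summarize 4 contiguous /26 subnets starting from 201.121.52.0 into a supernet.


Original prefix: /26
Number of subnets: 4 = 2^2
New prefix = 26 - 2 = 24
Supernet: 201.121.52.0/24


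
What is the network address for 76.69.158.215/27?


IP:   01001100.01000101.10011110.11010111
Mask: 11111111.11111111.11111111.11100000
AND operation:
Net:  01001100.01000101.10011110.11000000
Network: 76.69.158.192/27


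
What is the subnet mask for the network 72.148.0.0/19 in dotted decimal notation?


/19 means 19 network bits, 13 host bits
Binary: 11111111111111111110000000000000
Mask: 255.255.224.0
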